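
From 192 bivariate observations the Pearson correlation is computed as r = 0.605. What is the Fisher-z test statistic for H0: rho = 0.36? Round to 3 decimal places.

4.456

Fisher z: atanh(0.605) = 0.700997, atanh(0.36) = 0.376886
z = (z_r − z_0)·√(n−3) = (0.700997 − 0.376886)·√189 = 0.324111 · 13.747727 = 4.456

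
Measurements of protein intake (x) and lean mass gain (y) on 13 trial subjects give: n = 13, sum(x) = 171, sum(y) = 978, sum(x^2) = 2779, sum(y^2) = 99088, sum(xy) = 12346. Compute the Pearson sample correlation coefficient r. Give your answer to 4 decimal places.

-0.1410

Numerator: nΣxy − (Σx)(Σy) = 13·12346 − (171)(978) = -6740
Denominator: √[(nΣx²−(Σx)²)(nΣy²−(Σy)²)]
  nΣx²−(Σx)² = 13·2779 − 29241 = 6886;  nΣy²−(Σy)² = 13·99088 − 956484 = 331660
  √(6886·331660) = √2283810760 = 47789.2327
r = -6740 / 47789.2327 = -0.1410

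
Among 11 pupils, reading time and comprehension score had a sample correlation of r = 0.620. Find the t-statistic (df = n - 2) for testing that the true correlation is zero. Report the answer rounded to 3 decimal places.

2.371

t = r·√(n−2) / √(1−r²) with r = 0.620, n = 11
  = 0.620·√9 / √(1 − 0.384400)
  = 0.620·3.000000 / 0.784602
  = 1.860000 / 0.784602 = 2.371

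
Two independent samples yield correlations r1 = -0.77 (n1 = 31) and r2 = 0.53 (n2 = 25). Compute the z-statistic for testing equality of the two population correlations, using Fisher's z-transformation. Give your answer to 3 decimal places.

Fisher z-transforms: z1 = atanh(-0.77) = -1.020328, z2 = atanh(0.53) = 0.590145; difference d = -1.610473
Var(d) = 1/28 + 1/22 = 0.0357143 + 0.0454545 = 0.0811688
z = d/√Var(d) = -1.610473 / √0.0811688 = -1.610473 / 0.284901 = -5.653

-5.653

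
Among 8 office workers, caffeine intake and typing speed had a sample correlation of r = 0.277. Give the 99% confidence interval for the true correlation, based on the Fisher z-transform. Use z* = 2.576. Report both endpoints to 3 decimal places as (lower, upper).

(-0.700, 0.893)

Fisher z: z_r = atanh(r) = ½·ln((1+0.277)/(1−0.277)) = 0.284430
SE(z) = 1/√(n−3) = 1/√5 = 0.447214
99% ⇒ z* = 2.576; margin = 2.576·0.447214 = 1.152023
CI on z-scale: (-0.867593, 1.436453)
Back-transform: tanh(-0.867593) = -0.700149, tanh(1.436453) = 0.892981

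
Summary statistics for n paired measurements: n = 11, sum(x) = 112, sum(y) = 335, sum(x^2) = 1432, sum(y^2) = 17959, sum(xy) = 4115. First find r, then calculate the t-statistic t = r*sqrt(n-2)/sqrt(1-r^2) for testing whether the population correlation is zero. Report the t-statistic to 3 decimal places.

1.589

S_xy = nΣxy − ΣxΣy = 11·4115 − 112·335 = 45265 − 37520 = 7745
S_xx = nΣx² − (Σx)² = 11·1432 − 112² = 15752 − 12544 = 3208
S_yy = nΣy² − (Σy)² = 11·17959 − 335² = 197549 − 112225 = 85324
r = S_xy / √(S_xx·S_yy) = 7745 / √(3208·85324) = 7745 / √273719392 = 7745 / 16544.4671 = 0.4681
t = r·√(n−2)/√(1−r²) = 0.4681·√9 / √(1−0.219118) = 1.404300 / 0.883675 = 1.589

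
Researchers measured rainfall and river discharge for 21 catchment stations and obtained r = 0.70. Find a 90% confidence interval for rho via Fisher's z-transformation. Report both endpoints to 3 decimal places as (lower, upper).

Fisher z: z_r = atanh(r) = ½·ln((1+0.70)/(1−0.70)) = 0.867301
SE(z) = 1/√(n−3) = 1/√18 = 0.235702
90% ⇒ z* = 1.645; margin = 1.645·0.235702 = 0.387730
CI on z-scale: (0.479571, 1.255031)
Back-transform: tanh(0.479571) = 0.445900, tanh(1.255031) = 0.849688

(0.446, 0.850)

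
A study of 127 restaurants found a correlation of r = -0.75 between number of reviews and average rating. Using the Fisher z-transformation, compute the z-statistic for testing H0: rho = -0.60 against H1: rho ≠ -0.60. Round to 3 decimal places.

-3.116

z_r = atanh(-0.75) = -0.972955,  z_0 = atanh(-0.60) = -0.693147
SE = 1/√(n−3) = 1/√124 = 0.089803
z = (z_r − z_0)/SE = (-0.972955 − (-0.693147)) / 0.089803 = -0.279808 / 0.089803 = -3.116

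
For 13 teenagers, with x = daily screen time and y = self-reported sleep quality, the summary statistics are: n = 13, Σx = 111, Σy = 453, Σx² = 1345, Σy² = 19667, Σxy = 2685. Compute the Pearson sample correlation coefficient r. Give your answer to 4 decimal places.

Numerator: nΣxy − (Σx)(Σy) = 13·2685 − (111)(453) = -15378
Denominator: √[(nΣx²−(Σx)²)(nΣy²−(Σy)²)]
  nΣx²−(Σx)² = 13·1345 − 12321 = 5164;  nΣy²−(Σy)² = 13·19667 − 205209 = 50462
  √(5164·50462) = √260585768 = 16142.6692
r = -15378 / 16142.6692 = -0.9526

-0.9526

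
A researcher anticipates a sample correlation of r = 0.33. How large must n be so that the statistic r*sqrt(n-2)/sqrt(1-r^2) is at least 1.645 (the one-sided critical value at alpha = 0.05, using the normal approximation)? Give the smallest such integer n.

Need r·√(n−2)/√(1−r²) ≥ 1.645
√(n−2) ≥ 1.645·√(1−0.1089) / 0.33 = 1.645·0.943981 / 0.33 = 4.7056
n−2 ≥ 22.1427  ⇒  n ≥ 24.1427
Smallest integer n = 25

25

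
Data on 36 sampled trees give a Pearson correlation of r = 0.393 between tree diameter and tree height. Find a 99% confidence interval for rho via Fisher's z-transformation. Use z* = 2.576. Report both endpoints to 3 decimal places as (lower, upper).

(-0.033, 0.698)

z_r = atanh(0.393) = 0.415343;  SE = 1/√(n−3) = 1/√33 = 0.174078
z-limits: 0.415343 ± 2.576·0.174078 = 0.415343 ± 0.448425 = [-0.033082, 0.863768]
ρ-limits: (tanh -0.033082, tanh 0.863768) = (-0.033, 0.698)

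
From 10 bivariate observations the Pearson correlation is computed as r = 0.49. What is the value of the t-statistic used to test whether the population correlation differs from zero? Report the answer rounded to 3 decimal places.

1.590

1 − r² = 1 − 0.2401 = 0.7599;  √(1−r²) = 0.871722
√(n−2) = √8 = 2.828427
t = r·√(n−2)/√(1−r²) = 0.49 · 2.828427 / 0.871722 = 1.590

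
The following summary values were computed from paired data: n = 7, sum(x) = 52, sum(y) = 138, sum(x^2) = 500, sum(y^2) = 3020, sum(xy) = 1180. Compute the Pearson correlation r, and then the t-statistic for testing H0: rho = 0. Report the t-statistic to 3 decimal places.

3.451

S_xy = nΣxy − ΣxΣy = 7·1180 − 52·138 = 8260 − 7176 = 1084
S_xx = nΣx² − (Σx)² = 7·500 − 52² = 3500 − 2704 = 796
S_yy = nΣy² − (Σy)² = 7·3020 − 138² = 21140 − 19044 = 2096
r = S_xy / √(S_xx·S_yy) = 1084 / √(796·2096) = 1084 / √1668416 = 1084 / 1291.6718 = 0.8392
t = r·√(n−2)/√(1−r²) = 0.8392·√5 / √(1−0.704257) = 1.876508 / 0.543823 = 3.451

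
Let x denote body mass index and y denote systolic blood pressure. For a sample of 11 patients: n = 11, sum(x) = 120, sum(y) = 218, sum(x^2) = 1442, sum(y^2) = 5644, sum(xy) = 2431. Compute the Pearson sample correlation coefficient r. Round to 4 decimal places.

0.1259

Numerator: nΣxy − (Σx)(Σy) = 11·2431 − (120)(218) = 581
Denominator: √[(nΣx²−(Σx)²)(nΣy²−(Σy)²)]
  nΣx²−(Σx)² = 11·1442 − 14400 = 1462;  nΣy²−(Σy)² = 11·5644 − 47524 = 14560
  √(1462·14560) = √21286720 = 4613.7534
r = 581 / 4613.7534 = 0.1259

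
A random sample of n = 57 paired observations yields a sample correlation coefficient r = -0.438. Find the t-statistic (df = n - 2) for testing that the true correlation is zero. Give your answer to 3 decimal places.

-3.613

1 − r² = 1 − 0.191844 = 0.808156;  √(1−r²) = 0.898975
√(n−2) = √55 = 7.416198
t = r·√(n−2)/√(1−r²) = -0.438 · 7.416198 / 0.898975 = -3.613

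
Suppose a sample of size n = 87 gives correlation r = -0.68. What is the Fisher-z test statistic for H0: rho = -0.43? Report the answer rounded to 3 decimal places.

z_r = atanh(-0.68) = -0.829114,  z_0 = atanh(-0.43) = -0.459897
SE = 1/√(n−3) = 1/√84 = 0.109109
z = (z_r − z_0)/SE = (-0.829114 − (-0.459897)) / 0.109109 = -0.369217 / 0.109109 = -3.384

-3.384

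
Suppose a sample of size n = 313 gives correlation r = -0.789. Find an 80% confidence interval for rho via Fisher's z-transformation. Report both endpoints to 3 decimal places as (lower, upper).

Fisher z: z_r = atanh(r) = ½·ln((1+(-0.789))/(1−(-0.789))) = -1.068777
SE(z) = 1/√(n−3) = 1/√310 = 0.056796
80% ⇒ z* = 1.282; margin = 1.282·0.056796 = 0.072812
CI on z-scale: (-1.141589, -0.995965)
Back-transform: tanh(-1.141589) = -0.814948, tanh(-0.995965) = -0.759894

(-0.815, -0.760)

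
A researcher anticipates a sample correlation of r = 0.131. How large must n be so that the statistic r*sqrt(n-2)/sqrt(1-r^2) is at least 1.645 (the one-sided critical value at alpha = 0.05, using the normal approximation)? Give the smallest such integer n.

157

r√(n−2)/√(1−r²) ≥ 1.645  ⇔  n−2 ≥ (1.645)²·(1−r²)/r²
(1−r²)/r² = (1−0.017161)/0.017161 = 57.2717
n ≥ 2 + 2.706025·57.2717 = 2 + 154.9787 = 156.9787
⌈156.9787⌉ = 157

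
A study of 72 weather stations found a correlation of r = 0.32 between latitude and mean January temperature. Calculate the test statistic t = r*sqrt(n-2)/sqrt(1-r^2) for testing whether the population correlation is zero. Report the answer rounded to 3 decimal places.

2.826

1 − r² = 1 − 0.1024 = 0.8976;  √(1−r²) = 0.947418
√(n−2) = √70 = 8.366600
t = r·√(n−2)/√(1−r²) = 0.32 · 8.366600 / 0.947418 = 2.826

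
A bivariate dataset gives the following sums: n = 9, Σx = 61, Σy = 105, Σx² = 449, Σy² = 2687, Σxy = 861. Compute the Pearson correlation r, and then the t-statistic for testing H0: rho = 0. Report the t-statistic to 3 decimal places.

2.293

Numerator: nΣxy − (Σx)(Σy) = 9·861 − (61)(105) = 1344
Denominator: √[(nΣx²−(Σx)²)(nΣy²−(Σy)²)]
  nΣx²−(Σx)² = 9·449 − 3721 = 320;  nΣy²−(Σy)² = 9·2687 − 11025 = 13158
  √(320·13158) = √4210560 = 2051.9649
r = 1344 / 2051.9649 = 0.6550
t = r·√(n−2)/√(1−r²) = 0.6550·√7 / √(1−0.429025) = 1.732967 / 0.755629 = 2.293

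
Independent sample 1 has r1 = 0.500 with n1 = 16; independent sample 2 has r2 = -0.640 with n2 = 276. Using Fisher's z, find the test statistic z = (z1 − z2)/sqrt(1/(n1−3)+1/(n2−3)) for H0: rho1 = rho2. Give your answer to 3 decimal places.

4.606

z1 = atanh(0.500) = 0.549306,  z2 = atanh(-0.640) = -0.758174
SE = √(1/(n1−3) + 1/(n2−3)) = √(1/13 + 1/273) = √(0.0769231 + 0.0036630) = √0.0805861 = 0.283877
z = (z1 − z2)/SE = (0.549306 − (-0.758174)) / 0.283877 = 1.307480 / 0.283877 = 4.606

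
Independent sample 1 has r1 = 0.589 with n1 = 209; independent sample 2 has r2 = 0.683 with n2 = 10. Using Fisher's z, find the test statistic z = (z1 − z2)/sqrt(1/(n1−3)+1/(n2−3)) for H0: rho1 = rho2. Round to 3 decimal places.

-0.413

z1 = atanh(0.589) = 0.676133,  z2 = atanh(0.683) = 0.834716
SE = √(1/(n1−3) + 1/(n2−3)) = √(1/206 + 1/7) = √(0.0048544 + 0.1428571) = √0.1477115 = 0.384333
z = (z1 − z2)/SE = (0.676133 − 0.834716) / 0.384333 = -0.158583 / 0.384333 = -0.413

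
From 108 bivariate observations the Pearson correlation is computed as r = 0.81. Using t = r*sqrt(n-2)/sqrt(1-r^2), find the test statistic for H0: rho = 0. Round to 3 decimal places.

14.221

1 − r² = 1 − 0.6561 = 0.3439;  √(1−r²) = 0.586430
√(n−2) = √106 = 10.295630
t = r·√(n−2)/√(1−r²) = 0.81 · 10.295630 / 0.586430 = 14.221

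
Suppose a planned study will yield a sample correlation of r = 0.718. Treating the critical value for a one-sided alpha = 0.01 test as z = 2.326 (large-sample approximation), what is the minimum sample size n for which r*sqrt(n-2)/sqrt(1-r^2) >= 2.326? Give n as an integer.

8

r√(n−2)/√(1−r²) ≥ 2.326  ⇔  n−2 ≥ (2.326)²·(1−r²)/r²
(1−r²)/r² = (1−0.515524)/0.515524 = 0.9398
n ≥ 2 + 5.410276·0.9398 = 2 + 5.0846 = 7.0846
⌈7.0846⌉ = 8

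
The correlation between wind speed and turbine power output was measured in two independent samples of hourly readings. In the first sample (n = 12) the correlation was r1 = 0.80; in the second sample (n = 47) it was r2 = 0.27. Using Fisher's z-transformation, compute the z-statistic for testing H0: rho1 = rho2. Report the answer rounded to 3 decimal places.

2.246

Fisher z-transforms: z1 = atanh(0.80) = 1.098612, z2 = atanh(0.27) = 0.276864; difference d = 0.821748
Var(d) = 1/9 + 1/44 = 0.1111111 + 0.0227273 = 0.1338384
z = d/√Var(d) = 0.821748 / √0.1338384 = 0.821748 / 0.365839 = 2.246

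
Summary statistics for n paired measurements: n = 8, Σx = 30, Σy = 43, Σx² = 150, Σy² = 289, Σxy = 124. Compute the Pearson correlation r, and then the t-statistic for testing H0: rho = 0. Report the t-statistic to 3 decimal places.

Numerator: nΣxy − (Σx)(Σy) = 8·124 − (30)(43) = -298
Denominator: √[(nΣx²−(Σx)²)(nΣy²−(Σy)²)]
  nΣx²−(Σx)² = 8·150 − 900 = 300;  nΣy²−(Σy)² = 8·289 − 1849 = 463
  √(300·463) = √138900 = 372.6929
r = -298 / 372.6929 = -0.7996
t = r·√(n−2)/√(1−r²) = -0.7996·√6 / √(1−0.639360) = -1.958612 / 0.600533 = -3.261

-3.261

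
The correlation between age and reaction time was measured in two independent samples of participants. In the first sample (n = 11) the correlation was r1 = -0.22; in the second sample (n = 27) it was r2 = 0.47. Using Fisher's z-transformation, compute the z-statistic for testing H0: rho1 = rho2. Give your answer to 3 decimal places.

-1.797

Fisher z-transforms: z1 = atanh(-0.22) = -0.223656, z2 = atanh(0.47) = 0.510070; difference d = -0.733726
Var(d) = 1/8 + 1/24 = 0.1250000 + 0.0416667 = 0.1666667
z = d/√Var(d) = -0.733726 / √0.1666667 = -0.733726 / 0.408248 = -1.797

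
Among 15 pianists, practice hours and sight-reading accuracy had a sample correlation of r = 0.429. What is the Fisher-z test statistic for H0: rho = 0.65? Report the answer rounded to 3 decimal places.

-1.097

Fisher z: atanh(0.429) = 0.458670, atanh(0.65) = 0.775299
z = (z_r − z_0)·√(n−3) = (0.458670 − 0.775299)·√12 = -0.316629 · 3.464102 = -1.097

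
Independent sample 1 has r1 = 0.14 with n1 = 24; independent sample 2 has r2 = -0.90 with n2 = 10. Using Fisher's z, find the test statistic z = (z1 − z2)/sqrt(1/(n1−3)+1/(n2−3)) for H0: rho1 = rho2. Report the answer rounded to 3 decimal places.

Fisher z-transforms: z1 = atanh(0.14) = 0.140926, z2 = atanh(-0.90) = -1.472219; difference d = 1.613145
Var(d) = 1/21 + 1/7 = 0.0476190 + 0.1428571 = 0.1904761
z = d/√Var(d) = 1.613145 / √0.1904761 = 1.613145 / 0.436436 = 3.696

3.696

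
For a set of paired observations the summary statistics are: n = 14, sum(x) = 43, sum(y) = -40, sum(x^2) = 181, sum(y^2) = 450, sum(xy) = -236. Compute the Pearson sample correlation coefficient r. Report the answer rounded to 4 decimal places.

S_xy = nΣxy − ΣxΣy = 14·(-236) − 43·(-40) = -3304 − (-1720) = -1584
S_xx = nΣx² − (Σx)² = 14·181 − 43² = 2534 − 1849 = 685
S_yy = nΣy² − (Σy)² = 14·450 − (-40)² = 6300 − 1600 = 4700
r = S_xy / √(S_xx·S_yy) = -1584 / √(685·4700) = -1584 / √3219500 = -1584 / 1794.2965 = -0.8828

-0.8828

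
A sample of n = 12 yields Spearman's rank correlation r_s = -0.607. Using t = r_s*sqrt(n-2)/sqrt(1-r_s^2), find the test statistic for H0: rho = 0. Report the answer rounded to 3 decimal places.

t = r_s·√(n−2) / √(1−r_s²) with r_s = -0.607, n = 12
  = -0.607·√10 / √(1 − 0.368449)
  = -0.607·3.162278 / 0.794702
  = -1.919503 / 0.794702 = -2.415

-2.415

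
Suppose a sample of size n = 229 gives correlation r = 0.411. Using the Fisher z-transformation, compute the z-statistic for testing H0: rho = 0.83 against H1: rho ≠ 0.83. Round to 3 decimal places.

z_r = atanh(0.411) = 0.436814,  z_0 = atanh(0.83) = 1.188136
SE = 1/√(n−3) = 1/√226 = 0.066519
z = (z_r − z_0)/SE = (0.436814 − 1.188136) / 0.066519 = -0.751322 / 0.066519 = -11.295

-11.295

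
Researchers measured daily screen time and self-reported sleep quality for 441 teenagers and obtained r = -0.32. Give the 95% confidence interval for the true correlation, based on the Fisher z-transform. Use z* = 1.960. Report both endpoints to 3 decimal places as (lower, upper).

Fisher z: z_r = atanh(r) = ½·ln((1+(-0.32))/(1−(-0.32))) = -0.331647
SE(z) = 1/√(n−3) = 1/√438 = 0.047782
95% ⇒ z* = 1.960; margin = 1.960·0.047782 = 0.093653
CI on z-scale: (-0.425300, -0.237994)
Back-transform: tanh(-0.425300) = -0.401386, tanh(-0.237994) = -0.233600

(-0.401, -0.234)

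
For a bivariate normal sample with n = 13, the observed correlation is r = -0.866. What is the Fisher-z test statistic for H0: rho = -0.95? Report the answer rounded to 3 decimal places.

1.628

z_r = atanh(-0.866) = -1.316856,  z_0 = atanh(-0.95) = -1.831781
SE = 1/√(n−3) = 1/√10 = 0.316228
z = (z_r − z_0)/SE = (-1.316856 − (-1.831781)) / 0.316228 = 0.514925 / 0.316228 = 1.628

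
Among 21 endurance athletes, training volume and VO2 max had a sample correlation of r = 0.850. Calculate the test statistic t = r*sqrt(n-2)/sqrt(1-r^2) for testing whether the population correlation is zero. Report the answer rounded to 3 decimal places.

1 − r² = 1 − 0.722500 = 0.277500;  √(1−r²) = 0.526783
√(n−2) = √19 = 4.358899
t = r·√(n−2)/√(1−r²) = 0.850 · 4.358899 / 0.526783 = 7.033

7.033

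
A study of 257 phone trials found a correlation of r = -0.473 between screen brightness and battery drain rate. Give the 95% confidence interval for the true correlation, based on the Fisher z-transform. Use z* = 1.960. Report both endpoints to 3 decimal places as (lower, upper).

(-0.563, -0.372)

Fisher z: z_r = atanh(r) = ½·ln((1+(-0.473))/(1−(-0.473))) = -0.513928
SE(z) = 1/√(n−3) = 1/√254 = 0.062746
95% ⇒ z* = 1.960; margin = 1.960·0.062746 = 0.122982
CI on z-scale: (-0.636910, -0.390946)
Back-transform: tanh(-0.636910) = -0.562792, tanh(-0.390946) = -0.372175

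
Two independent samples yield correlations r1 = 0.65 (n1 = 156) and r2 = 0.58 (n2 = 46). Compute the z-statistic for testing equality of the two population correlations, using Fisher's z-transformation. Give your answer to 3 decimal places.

z1 = atanh(0.65) = 0.775299,  z2 = atanh(0.58) = 0.662463
SE = √(1/(n1−3) + 1/(n2−3)) = √(1/153 + 1/43) = √(0.0065359 + 0.0232558) = √0.0297917 = 0.172603
z = (z1 − z2)/SE = (0.775299 − 0.662463) / 0.172603 = 0.112836 / 0.172603 = 0.654

0.654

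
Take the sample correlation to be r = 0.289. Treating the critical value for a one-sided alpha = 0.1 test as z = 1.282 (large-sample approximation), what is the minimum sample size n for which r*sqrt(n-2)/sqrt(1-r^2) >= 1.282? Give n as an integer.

Need r·√(n−2)/√(1−r²) ≥ 1.282
√(n−2) ≥ 1.282·√(1−0.083521) / 0.289 = 1.282·0.957329 / 0.289 = 4.2467
n−2 ≥ 18.0345  ⇒  n ≥ 20.0345
Smallest integer n = 21

21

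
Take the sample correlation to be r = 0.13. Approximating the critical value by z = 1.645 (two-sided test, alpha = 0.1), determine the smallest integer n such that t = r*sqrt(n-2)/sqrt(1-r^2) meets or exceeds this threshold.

160

r√(n−2)/√(1−r²) ≥ 1.645  ⇔  n−2 ≥ (1.645)²·(1−r²)/r²
(1−r²)/r² = (1−0.0169)/0.0169 = 58.1716
n ≥ 2 + 2.706025·58.1716 = 2 + 157.4138 = 159.4138
⌈159.4138⌉ = 160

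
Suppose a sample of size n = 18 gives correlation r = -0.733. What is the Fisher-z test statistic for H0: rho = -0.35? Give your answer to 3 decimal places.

z_r = atanh(-0.733) = -0.935180,  z_0 = atanh(-0.35) = -0.365444
SE = 1/√(n−3) = 1/√15 = 0.258199
z = (z_r − z_0)/SE = (-0.935180 − (-0.365444)) / 0.258199 = -0.569736 / 0.258199 = -2.207

-2.207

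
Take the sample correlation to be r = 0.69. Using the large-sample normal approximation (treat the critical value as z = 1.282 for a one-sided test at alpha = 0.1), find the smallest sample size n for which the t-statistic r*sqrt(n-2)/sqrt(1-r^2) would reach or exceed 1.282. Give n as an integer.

r√(n−2)/√(1−r²) ≥ 1.282  ⇔  n−2 ≥ (1.282)²·(1−r²)/r²
(1−r²)/r² = (1−0.4761)/0.4761 = 1.1004
n ≥ 2 + 1.643524·1.1004 = 2 + 1.8085 = 3.8085
⌈3.8085⌉ = 4

4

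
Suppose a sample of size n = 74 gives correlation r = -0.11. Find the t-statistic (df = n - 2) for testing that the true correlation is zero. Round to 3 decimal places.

-0.939

1 − r² = 1 − 0.0121 = 0.9879;  √(1−r²) = 0.993932
√(n−2) = √72 = 8.485281
t = r·√(n−2)/√(1−r²) = -0.11 · 8.485281 / 0.993932 = -0.939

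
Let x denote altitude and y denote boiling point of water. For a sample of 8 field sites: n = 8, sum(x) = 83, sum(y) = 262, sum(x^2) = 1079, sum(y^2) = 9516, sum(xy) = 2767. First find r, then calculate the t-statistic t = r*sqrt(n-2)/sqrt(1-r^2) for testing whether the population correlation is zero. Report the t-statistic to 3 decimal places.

0.266

S_xy = nΣxy − ΣxΣy = 8·2767 − 83·262 = 22136 − 21746 = 390
S_xx = nΣx² − (Σx)² = 8·1079 − 83² = 8632 − 6889 = 1743
S_yy = nΣy² − (Σy)² = 8·9516 − 262² = 76128 − 68644 = 7484
r = S_xy / √(S_xx·S_yy) = 390 / √(1743·7484) = 390 / √13044612 = 390 / 3611.7325 = 0.1080
t = r·√(n−2)/√(1−r²) = 0.1080·√6 / √(1−0.011664) = 0.264545 / 0.994151 = 0.266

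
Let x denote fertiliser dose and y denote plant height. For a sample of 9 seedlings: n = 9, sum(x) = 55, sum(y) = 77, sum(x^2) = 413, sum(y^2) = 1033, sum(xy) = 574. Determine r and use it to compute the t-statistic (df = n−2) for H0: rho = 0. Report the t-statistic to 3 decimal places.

S_xy = nΣxy − ΣxΣy = 9·574 − 55·77 = 5166 − 4235 = 931
S_xx = nΣx² − (Σx)² = 9·413 − 55² = 3717 − 3025 = 692
S_yy = nΣy² − (Σy)² = 9·1033 − 77² = 9297 − 5929 = 3368
r = S_xy / √(S_xx·S_yy) = 931 / √(692·3368) = 931 / √2330656 = 931 / 1526.6486 = 0.6098
t = r·√(n−2)/√(1−r²) = 0.6098·√7 / √(1−0.371856) = 1.613379 / 0.792555 = 2.036

2.036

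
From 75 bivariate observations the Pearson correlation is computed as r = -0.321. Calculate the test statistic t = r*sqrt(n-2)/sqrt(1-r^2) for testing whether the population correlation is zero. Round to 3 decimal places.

1 − r² = 1 − 0.103041 = 0.896959;  √(1−r²) = 0.947079
√(n−2) = √73 = 8.544004
t = r·√(n−2)/√(1−r²) = -0.321 · 8.544004 / 0.947079 = -2.896

-2.896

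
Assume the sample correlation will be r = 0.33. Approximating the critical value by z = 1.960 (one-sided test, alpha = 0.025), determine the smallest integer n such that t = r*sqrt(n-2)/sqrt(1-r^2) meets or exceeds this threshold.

r√(n−2)/√(1−r²) ≥ 1.960  ⇔  n−2 ≥ (1.960)²·(1−r²)/r²
(1−r²)/r² = (1−0.1089)/0.1089 = 8.1827
n ≥ 2 + 3.8416·8.1827 = 2 + 31.4347 = 33.4347
⌈33.4347⌉ = 34

34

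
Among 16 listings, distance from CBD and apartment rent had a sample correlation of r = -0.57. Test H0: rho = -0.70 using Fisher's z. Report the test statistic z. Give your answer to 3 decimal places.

0.792

z_r = atanh(-0.57) = -0.647523,  z_0 = atanh(-0.70) = -0.867301
SE = 1/√(n−3) = 1/√13 = 0.277350
z = (z_r − z_0)/SE = (-0.647523 − (-0.867301)) / 0.277350 = 0.219778 / 0.277350 = 0.792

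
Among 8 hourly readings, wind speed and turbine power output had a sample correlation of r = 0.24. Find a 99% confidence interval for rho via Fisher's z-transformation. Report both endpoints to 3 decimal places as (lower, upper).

Fisher z: z_r = atanh(r) = ½·ln((1+0.24)/(1−0.24)) = 0.244774
SE(z) = 1/√(n−3) = 1/√5 = 0.447214
99% ⇒ z* = 2.576; margin = 2.576·0.447214 = 1.152023
CI on z-scale: (-0.907249, 1.396797)
Back-transform: tanh(-0.907249) = -0.719809, tanh(1.396797) = 0.884657

(-0.720, 0.885)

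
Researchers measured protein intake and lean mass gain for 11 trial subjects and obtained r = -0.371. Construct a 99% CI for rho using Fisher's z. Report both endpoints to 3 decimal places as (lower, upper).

z_r = atanh(-0.371) = -0.389582;  SE = 1/√(n−3) = 1/√8 = 0.353553
z-limits: -0.389582 ± 2.576·0.353553 = -0.389582 ± 0.910753 = [-1.300335, 0.521171]
ρ-limits: (tanh -1.300335, tanh 0.521171) = (-0.862, 0.479)

(-0.862, 0.479)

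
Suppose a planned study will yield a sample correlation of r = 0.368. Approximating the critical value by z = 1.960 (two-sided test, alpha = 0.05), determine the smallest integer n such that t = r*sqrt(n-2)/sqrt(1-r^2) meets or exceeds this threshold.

27

Need r·√(n−2)/√(1−r²) ≥ 1.960
√(n−2) ≥ 1.960·√(1−0.135424) / 0.368 = 1.960·0.929826 / 0.368 = 4.9523
n−2 ≥ 24.5253  ⇒  n ≥ 26.5253
Smallest integer n = 27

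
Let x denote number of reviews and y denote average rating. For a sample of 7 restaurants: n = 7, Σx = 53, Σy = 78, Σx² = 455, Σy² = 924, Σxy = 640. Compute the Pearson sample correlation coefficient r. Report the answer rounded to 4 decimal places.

0.9106

Numerator: nΣxy − (Σx)(Σy) = 7·640 − (53)(78) = 346
Denominator: √[(nΣx²−(Σx)²)(nΣy²−(Σy)²)]
  nΣx²−(Σx)² = 7·455 − 2809 = 376;  nΣy²−(Σy)² = 7·924 − 6084 = 384
  √(376·384) = √144384 = 379.9789
r = 346 / 379.9789 = 0.9106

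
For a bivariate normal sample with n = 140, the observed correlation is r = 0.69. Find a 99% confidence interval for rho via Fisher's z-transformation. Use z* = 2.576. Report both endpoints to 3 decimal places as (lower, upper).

z_r = atanh(0.69) = 0.847956;  SE = 1/√(n−3) = 1/√137 = 0.085436
z-limits: 0.847956 ± 2.576·0.085436 = 0.847956 ± 0.220083 = [0.627873, 1.068039]
ρ-limits: (tanh 0.627873, tanh 1.068039) = (0.557, 0.789)

(0.557, 0.789)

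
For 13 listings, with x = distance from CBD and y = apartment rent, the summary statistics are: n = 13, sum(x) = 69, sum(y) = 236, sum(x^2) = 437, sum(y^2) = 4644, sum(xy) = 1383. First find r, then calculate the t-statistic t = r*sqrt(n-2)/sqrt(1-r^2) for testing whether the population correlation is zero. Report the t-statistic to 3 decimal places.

Numerator: nΣxy − (Σx)(Σy) = 13·1383 − (69)(236) = 1695
Denominator: √[(nΣx²−(Σx)²)(nΣy²−(Σy)²)]
  nΣx²−(Σx)² = 13·437 − 4761 = 920;  nΣy²−(Σy)² = 13·4644 − 55696 = 4676
  √(920·4676) = √4301920 = 2074.1070
r = 1695 / 2074.1070 = 0.8172
t = r·√(n−2)/√(1−r²) = 0.8172·√11 / √(1−0.667816) = 2.710346 / 0.576354 = 4.703

4.703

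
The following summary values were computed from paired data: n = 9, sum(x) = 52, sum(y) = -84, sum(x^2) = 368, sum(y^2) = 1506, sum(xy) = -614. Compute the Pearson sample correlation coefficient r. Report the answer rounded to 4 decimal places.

Numerator: nΣxy − (Σx)(Σy) = 9·(-614) − (52)(-84) = -1158
Denominator: √[(nΣx²−(Σx)²)(nΣy²−(Σy)²)]
  nΣx²−(Σx)² = 9·368 − 2704 = 608;  nΣy²−(Σy)² = 9·1506 − 7056 = 6498
  √(608·6498) = √3950784 = 1987.6579
r = -1158 / 1987.6579 = -0.5826

-0.5826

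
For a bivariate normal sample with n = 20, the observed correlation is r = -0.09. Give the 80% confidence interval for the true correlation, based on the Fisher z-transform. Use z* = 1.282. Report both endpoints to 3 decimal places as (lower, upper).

Fisher z: z_r = atanh(r) = ½·ln((1+(-0.09))/(1−(-0.09))) = -0.090244
SE(z) = 1/√(n−3) = 1/√17 = 0.242536
80% ⇒ z* = 1.282; margin = 1.282·0.242536 = 0.310931
CI on z-scale: (-0.401175, 0.220687)
Back-transform: tanh(-0.401175) = -0.380954, tanh(0.220687) = 0.217173

(-0.381, 0.217)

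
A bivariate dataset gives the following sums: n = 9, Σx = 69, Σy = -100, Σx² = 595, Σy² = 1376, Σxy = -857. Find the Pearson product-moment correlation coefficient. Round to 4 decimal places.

S_xy = nΣxy − ΣxΣy = 9·(-857) − 69·(-100) = -7713 − (-6900) = -813
S_xx = nΣx² − (Σx)² = 9·595 − 69² = 5355 − 4761 = 594
S_yy = nΣy² − (Σy)² = 9·1376 − (-100)² = 12384 − 10000 = 2384
r = S_xy / √(S_xx·S_yy) = -813 / √(594·2384) = -813 / √1416096 = -813 / 1189.9983 = -0.6832

-0.6832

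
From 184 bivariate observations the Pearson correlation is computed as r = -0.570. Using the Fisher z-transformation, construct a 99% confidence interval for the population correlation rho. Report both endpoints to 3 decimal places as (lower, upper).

(-0.685, -0.427)

Fisher z: z_r = atanh(r) = ½·ln((1+(-0.570))/(1−(-0.570))) = -0.647523
SE(z) = 1/√(n−3) = 1/√181 = 0.074329
99% ⇒ z* = 2.576; margin = 2.576·0.074329 = 0.191472
CI on z-scale: (-0.838995, -0.456051)
Back-transform: tanh(-0.838995) = -0.685276, tanh(-0.456051) = -0.426860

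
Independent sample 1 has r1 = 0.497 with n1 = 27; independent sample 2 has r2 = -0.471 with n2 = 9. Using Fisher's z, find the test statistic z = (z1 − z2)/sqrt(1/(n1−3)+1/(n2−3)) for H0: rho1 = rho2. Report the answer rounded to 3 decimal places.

Fisher z-transforms: z1 = atanh(0.497) = 0.545314, z2 = atanh(-0.471) = -0.511355; difference d = 1.056669
Var(d) = 1/24 + 1/6 = 0.0416667 + 0.1666667 = 0.2083334
z = d/√Var(d) = 1.056669 / √0.2083334 = 1.056669 / 0.456436 = 2.315

2.315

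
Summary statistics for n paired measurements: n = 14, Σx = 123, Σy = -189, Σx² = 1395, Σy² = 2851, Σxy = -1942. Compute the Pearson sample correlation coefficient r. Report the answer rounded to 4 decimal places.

-0.9174

Numerator: nΣxy − (Σx)(Σy) = 14·(-1942) − (123)(-189) = -3941
Denominator: √[(nΣx²−(Σx)²)(nΣy²−(Σy)²)]
  nΣx²−(Σx)² = 14·1395 − 15129 = 4401;  nΣy²−(Σy)² = 14·2851 − 35721 = 4193
  √(4401·4193) = √18453393 = 4295.7413
r = -3941 / 4295.7413 = -0.9174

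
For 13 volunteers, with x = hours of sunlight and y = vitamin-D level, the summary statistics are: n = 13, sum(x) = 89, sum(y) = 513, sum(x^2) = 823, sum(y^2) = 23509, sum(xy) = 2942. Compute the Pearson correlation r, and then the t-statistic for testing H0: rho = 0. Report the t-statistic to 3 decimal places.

-3.097

S_xy = nΣxy − ΣxΣy = 13·2942 − 89·513 = 38246 − 45657 = -7411
S_xx = nΣx² − (Σx)² = 13·823 − 89² = 10699 − 7921 = 2778
S_yy = nΣy² − (Σy)² = 13·23509 − 513² = 305617 − 263169 = 42448
r = S_xy / √(S_xx·S_yy) = -7411 / √(2778·42448) = -7411 / √117920544 = -7411 / 10859.1226 = -0.6825
t = r·√(n−2)/√(1−r²) = -0.6825·√11 / √(1−0.465806) = -2.263596 / 0.730886 = -3.097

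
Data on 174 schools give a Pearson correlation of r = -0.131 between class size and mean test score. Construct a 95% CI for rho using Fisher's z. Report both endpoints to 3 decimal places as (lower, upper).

(-0.274, 0.018)

z_r = atanh(-0.131) = -0.131757;  SE = 1/√(n−3) = 1/√171 = 0.076472
z-limits: -0.131757 ± 1.960·0.076472 = -0.131757 ± 0.149885 = [-0.281642, 0.018128]
ρ-limits: (tanh -0.281642, tanh 0.018128) = (-0.274, 0.018)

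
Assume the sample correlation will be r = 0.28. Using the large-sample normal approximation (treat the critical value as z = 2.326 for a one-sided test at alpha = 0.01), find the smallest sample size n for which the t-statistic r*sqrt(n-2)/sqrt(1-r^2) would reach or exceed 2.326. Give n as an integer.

66

r√(n−2)/√(1−r²) ≥ 2.326  ⇔  n−2 ≥ (2.326)²·(1−r²)/r²
(1−r²)/r² = (1−0.0784)/0.0784 = 11.7551
n ≥ 2 + 5.410276·11.7551 = 2 + 63.5983 = 65.5983
⌈65.5983⌉ = 66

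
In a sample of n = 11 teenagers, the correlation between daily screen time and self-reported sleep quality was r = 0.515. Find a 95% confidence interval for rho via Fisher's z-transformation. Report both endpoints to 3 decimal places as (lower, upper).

Fisher z: z_r = atanh(r) = ½·ln((1+0.515)/(1−0.515)) = 0.569511
SE(z) = 1/√(n−3) = 1/√8 = 0.353553
95% ⇒ z* = 1.960; margin = 1.960·0.353553 = 0.692964
CI on z-scale: (-0.123453, 1.262475)
Back-transform: tanh(-0.123453) = -0.122830, tanh(1.262475) = 0.851745

(-0.123, 0.852)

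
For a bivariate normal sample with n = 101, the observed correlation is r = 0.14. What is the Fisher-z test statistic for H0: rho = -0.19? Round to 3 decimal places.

3.299

Fisher z: atanh(0.14) = 0.140926, atanh(-0.19) = -0.192337
z = (z_r − z_0)·√(n−3) = (0.140926 − (-0.192337))·√98 = 0.333263 · 9.899495 = 3.299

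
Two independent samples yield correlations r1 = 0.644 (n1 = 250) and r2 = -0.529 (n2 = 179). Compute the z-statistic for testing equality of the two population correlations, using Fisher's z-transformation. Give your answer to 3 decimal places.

13.724

Fisher z-transforms: z1 = atanh(0.644) = 0.764978, z2 = atanh(-0.529) = -0.588756; difference d = 1.353734
Var(d) = 1/247 + 1/176 = 0.0040486 + 0.0056818 = 0.0097304
z = d/√Var(d) = 1.353734 / √0.0097304 = 1.353734 / 0.098643 = 13.724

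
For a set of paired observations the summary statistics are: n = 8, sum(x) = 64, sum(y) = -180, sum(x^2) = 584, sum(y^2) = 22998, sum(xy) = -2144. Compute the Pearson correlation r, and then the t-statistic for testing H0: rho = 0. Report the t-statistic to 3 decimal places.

-1.850

Numerator: nΣxy − (Σx)(Σy) = 8·(-2144) − (64)(-180) = -5632
Denominator: √[(nΣx²−(Σx)²)(nΣy²−(Σy)²)]
  nΣx²−(Σx)² = 8·584 − 4096 = 576;  nΣy²−(Σy)² = 8·22998 − 32400 = 151584
  √(576·151584) = √87312384 = 9344.1096
r = -5632 / 9344.1096 = -0.6027
t = r·√(n−2)/√(1−r²) = -0.6027·√6 / √(1−0.363247) = -1.476307 / 0.797968 = -1.850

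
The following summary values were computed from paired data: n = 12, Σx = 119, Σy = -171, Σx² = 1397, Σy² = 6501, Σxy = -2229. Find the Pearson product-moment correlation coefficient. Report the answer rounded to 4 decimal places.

-0.5679

Numerator: nΣxy − (Σx)(Σy) = 12·(-2229) − (119)(-171) = -6399
Denominator: √[(nΣx²−(Σx)²)(nΣy²−(Σy)²)]
  nΣx²−(Σx)² = 12·1397 − 14161 = 2603;  nΣy²−(Σy)² = 12·6501 − 29241 = 48771
  √(2603·48771) = √126950913 = 11267.2496
r = -6399 / 11267.2496 = -0.5679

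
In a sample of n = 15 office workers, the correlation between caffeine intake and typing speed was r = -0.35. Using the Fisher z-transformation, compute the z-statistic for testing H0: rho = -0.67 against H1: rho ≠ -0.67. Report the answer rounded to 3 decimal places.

Fisher z: atanh(-0.35) = -0.365444, atanh(-0.67) = -0.810743
z = (z_r − z_0)·√(n−3) = (-0.365444 − (-0.810743))·√12 = 0.445299 · 3.464102 = 1.543

1.543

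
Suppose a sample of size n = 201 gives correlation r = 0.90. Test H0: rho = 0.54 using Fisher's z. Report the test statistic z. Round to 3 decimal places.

12.215

z_r = atanh(0.90) = 1.472219,  z_0 = atanh(0.54) = 0.604156
SE = 1/√(n−3) = 1/√198 = 0.071067
z = (z_r − z_0)/SE = (1.472219 − 0.604156) / 0.071067 = 0.868063 / 0.071067 = 12.215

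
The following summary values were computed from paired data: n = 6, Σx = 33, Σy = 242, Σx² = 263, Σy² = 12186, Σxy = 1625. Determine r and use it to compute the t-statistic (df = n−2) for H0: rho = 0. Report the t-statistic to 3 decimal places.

1.763

S_xy = nΣxy − ΣxΣy = 6·1625 − 33·242 = 9750 − 7986 = 1764
S_xx = nΣx² − (Σx)² = 6·263 − 33² = 1578 − 1089 = 489
S_yy = nΣy² − (Σy)² = 6·12186 − 242² = 73116 − 58564 = 14552
r = S_xy / √(S_xx·S_yy) = 1764 / √(489·14552) = 1764 / √7115928 = 1764 / 2667.5697 = 0.6613
t = r·√(n−2)/√(1−r²) = 0.6613·√4 / √(1−0.437318) = 1.322600 / 0.750121 = 1.763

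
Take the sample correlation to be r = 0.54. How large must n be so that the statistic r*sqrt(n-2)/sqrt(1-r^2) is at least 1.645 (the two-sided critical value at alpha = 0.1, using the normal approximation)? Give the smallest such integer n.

r√(n−2)/√(1−r²) ≥ 1.645  ⇔  n−2 ≥ (1.645)²·(1−r²)/r²
(1−r²)/r² = (1−0.2916)/0.2916 = 2.4294
n ≥ 2 + 2.706025·2.4294 = 2 + 6.5740 = 8.5740
⌈8.5740⌉ = 9

9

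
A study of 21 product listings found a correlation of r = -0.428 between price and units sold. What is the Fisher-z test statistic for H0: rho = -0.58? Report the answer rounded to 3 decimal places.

z_r = atanh(-0.428) = -0.457446,  z_0 = atanh(-0.58) = -0.662463
SE = 1/√(n−3) = 1/√18 = 0.235702
z = (z_r − z_0)/SE = (-0.457446 − (-0.662463)) / 0.235702 = 0.205017 / 0.235702 = 0.870

0.870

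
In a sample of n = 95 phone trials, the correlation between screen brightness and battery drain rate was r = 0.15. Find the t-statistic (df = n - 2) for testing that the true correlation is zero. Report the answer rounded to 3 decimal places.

1 − r² = 1 − 0.0225 = 0.9775;  √(1−r²) = 0.988686
√(n−2) = √93 = 9.643651
t = r·√(n−2)/√(1−r²) = 0.15 · 9.643651 / 0.988686 = 1.463

1.463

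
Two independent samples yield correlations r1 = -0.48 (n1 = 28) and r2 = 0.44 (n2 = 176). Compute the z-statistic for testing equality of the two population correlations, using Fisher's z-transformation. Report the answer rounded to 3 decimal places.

-4.651

z1 = atanh(-0.48) = -0.522984,  z2 = atanh(0.44) = 0.472231
SE = √(1/(n1−3) + 1/(n2−3)) = √(1/25 + 1/173) = √(0.0400000 + 0.0057803) = √0.0457803 = 0.213963
z = (z1 − z2)/SE = (-0.522984 − 0.472231) / 0.213963 = -0.995215 / 0.213963 = -4.651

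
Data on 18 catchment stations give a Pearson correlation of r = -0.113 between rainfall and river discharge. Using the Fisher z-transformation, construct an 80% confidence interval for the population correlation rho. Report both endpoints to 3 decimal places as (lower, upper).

(-0.417, 0.214)

z_r = atanh(-0.113) = -0.113485;  SE = 1/√(n−3) = 1/√15 = 0.258199
z-limits: -0.113485 ± 1.282·0.258199 = -0.113485 ± 0.331011 = [-0.444496, 0.217526]
ρ-limits: (tanh -0.444496, tanh 0.217526) = (-0.417, 0.214)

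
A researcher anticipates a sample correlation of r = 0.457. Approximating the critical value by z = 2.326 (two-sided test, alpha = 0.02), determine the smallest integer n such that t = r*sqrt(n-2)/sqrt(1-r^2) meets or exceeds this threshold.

23

Need r·√(n−2)/√(1−r²) ≥ 2.326
√(n−2) ≥ 2.326·√(1−0.208849) / 0.457 = 2.326·0.889467 / 0.457 = 4.5271
n−2 ≥ 20.4946  ⇒  n ≥ 22.4946
Smallest integer n = 23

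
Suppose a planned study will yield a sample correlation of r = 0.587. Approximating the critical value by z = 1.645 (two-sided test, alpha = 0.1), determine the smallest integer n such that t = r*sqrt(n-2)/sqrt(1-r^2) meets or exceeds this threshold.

8

r√(n−2)/√(1−r²) ≥ 1.645  ⇔  n−2 ≥ (1.645)²·(1−r²)/r²
(1−r²)/r² = (1−0.344569)/0.344569 = 1.9022
n ≥ 2 + 2.706025·1.9022 = 2 + 5.1474 = 7.1474
⌈7.1474⌉ = 8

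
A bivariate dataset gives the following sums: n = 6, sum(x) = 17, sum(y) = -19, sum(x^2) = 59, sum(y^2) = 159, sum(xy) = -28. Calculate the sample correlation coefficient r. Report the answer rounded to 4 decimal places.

0.7895

Numerator: nΣxy − (Σx)(Σy) = 6·(-28) − (17)(-19) = 155
Denominator: √[(nΣx²−(Σx)²)(nΣy²−(Σy)²)]
  nΣx²−(Σx)² = 6·59 − 289 = 65;  nΣy²−(Σy)² = 6·159 − 361 = 593
  √(65·593) = √38545 = 196.3288
r = 155 / 196.3288 = 0.7895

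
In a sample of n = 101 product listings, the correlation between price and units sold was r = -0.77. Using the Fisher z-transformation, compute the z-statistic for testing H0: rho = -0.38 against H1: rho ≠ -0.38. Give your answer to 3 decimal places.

z_r = atanh(-0.77) = -1.020328,  z_0 = atanh(-0.38) = -0.400060
SE = 1/√(n−3) = 1/√98 = 0.101015
z = (z_r − z_0)/SE = (-1.020328 − (-0.400060)) / 0.101015 = -0.620268 / 0.101015 = -6.140

-6.140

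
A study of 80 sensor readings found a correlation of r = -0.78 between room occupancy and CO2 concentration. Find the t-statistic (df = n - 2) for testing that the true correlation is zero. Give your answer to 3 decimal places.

-11.008

t = r·√(n−2) / √(1−r²) with r = -0.78, n = 80
  = -0.78·√78 / √(1 − 0.6084)
  = -0.78·8.831761 / 0.625780
  = -6.888774 / 0.625780 = -11.008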